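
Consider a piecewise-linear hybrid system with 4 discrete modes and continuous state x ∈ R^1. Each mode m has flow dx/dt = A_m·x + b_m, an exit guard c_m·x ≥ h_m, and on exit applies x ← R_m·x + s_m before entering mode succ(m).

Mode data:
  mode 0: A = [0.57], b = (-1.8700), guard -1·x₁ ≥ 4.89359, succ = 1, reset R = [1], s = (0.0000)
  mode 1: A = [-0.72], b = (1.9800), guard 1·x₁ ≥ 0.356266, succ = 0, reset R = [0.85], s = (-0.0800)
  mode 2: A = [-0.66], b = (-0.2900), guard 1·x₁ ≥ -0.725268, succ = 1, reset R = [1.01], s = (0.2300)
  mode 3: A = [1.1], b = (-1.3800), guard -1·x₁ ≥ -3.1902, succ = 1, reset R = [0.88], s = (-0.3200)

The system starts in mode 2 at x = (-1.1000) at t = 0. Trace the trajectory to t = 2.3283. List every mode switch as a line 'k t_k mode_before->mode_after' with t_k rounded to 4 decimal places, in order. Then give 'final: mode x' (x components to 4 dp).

1 1.2691 2->1
2 1.6949 1->0
final: 0 -1.1068

Mode 2: guard c·x = -0.7253 hit at Δt = 1.2691 (t = 1.2691), x⁻ = (-0.7253) → reset → x⁺ = (-0.5025), jump to mode 1
Mode 1: guard c·x = 0.3563 hit at Δt = 0.4258 (t = 1.6949), x⁻ = (0.3563) → reset → x⁺ = (0.2228), jump to mode 0
Mode 0: flow for 0.6334 to horizon, guard not reached → x = (-1.1068)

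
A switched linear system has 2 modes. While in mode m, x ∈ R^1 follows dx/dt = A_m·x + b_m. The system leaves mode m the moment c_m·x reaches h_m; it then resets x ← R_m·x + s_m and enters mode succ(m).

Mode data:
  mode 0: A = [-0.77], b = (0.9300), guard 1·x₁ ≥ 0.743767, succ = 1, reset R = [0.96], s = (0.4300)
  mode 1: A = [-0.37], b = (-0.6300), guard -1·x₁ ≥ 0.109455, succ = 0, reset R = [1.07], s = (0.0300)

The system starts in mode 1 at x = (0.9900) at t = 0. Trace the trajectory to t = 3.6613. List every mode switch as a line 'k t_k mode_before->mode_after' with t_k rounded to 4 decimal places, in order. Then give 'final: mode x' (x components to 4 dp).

1 1.4183 1->0
2 2.7511 0->1
final: 1 0.3301

Mode 1: guard c·x = 0.1095 hit at Δt = 1.4183 (t = 1.4183), x⁻ = (-0.1095) → reset → x⁺ = (-0.0871), jump to mode 0
Mode 0: guard c·x = 0.7438 hit at Δt = 1.3328 (t = 2.7511), x⁻ = (0.7438) → reset → x⁺ = (1.1440), jump to mode 1
Mode 1: flow for 0.9102 to horizon, guard not reached → x = (0.3301)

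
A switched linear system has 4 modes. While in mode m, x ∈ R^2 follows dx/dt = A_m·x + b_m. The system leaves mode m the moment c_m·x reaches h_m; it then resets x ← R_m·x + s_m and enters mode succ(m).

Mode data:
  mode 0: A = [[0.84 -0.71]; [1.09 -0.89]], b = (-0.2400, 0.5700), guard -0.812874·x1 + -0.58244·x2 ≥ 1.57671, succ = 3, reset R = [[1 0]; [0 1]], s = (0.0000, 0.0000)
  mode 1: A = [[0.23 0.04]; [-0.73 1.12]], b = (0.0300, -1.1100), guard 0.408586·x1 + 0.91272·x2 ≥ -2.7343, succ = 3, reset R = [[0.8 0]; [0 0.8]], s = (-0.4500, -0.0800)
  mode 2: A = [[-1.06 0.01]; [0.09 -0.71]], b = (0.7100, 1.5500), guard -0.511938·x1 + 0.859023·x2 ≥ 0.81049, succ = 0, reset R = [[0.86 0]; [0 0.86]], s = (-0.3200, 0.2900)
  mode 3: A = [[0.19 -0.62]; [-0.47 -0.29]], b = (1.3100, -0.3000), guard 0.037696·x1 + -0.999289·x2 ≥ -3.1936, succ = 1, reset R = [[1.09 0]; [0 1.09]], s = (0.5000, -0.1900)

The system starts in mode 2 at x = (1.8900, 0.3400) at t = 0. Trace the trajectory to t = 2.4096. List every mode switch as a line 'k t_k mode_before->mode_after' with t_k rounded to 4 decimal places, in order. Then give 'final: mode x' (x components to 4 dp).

1 1.2770 2->0
final: 0 -0.8864 0.8113

Mode 2: guard c·x = 0.8105 hit at Δt = 1.2770 (t = 1.2770), x⁻ = (0.9931, 1.5354) → reset → x⁺ = (0.5341, 1.6104), jump to mode 0
Mode 0: flow for 1.1326 to horizon, guard not reached → x = (-0.8864, 0.8113)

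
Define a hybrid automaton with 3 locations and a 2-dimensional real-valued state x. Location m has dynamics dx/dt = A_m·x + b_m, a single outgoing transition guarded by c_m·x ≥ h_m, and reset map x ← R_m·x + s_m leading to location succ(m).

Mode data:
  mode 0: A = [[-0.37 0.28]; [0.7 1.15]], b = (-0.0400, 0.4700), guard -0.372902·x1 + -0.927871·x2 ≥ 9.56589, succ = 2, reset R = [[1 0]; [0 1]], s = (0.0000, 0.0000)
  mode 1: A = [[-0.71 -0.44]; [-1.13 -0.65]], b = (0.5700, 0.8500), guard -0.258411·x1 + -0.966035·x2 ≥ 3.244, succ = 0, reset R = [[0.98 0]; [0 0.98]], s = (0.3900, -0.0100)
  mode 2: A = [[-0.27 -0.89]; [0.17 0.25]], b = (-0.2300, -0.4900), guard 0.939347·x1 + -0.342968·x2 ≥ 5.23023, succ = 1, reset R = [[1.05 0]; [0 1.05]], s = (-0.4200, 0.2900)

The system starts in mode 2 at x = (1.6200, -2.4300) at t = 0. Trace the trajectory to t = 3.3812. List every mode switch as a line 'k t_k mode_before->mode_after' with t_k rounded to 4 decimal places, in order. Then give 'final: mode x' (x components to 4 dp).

Mode 2: guard c·x = 5.2302 hit at Δt = 1.5533 (t = 1.5533), x⁻ = (4.2508, -3.6076) → reset → x⁺ = (4.0433, -3.4979), jump to mode 1
Mode 1: guard c·x = 3.2440 hit at Δt = 0.9852 (t = 2.5385), x⁻ = (3.6736, -4.3407) → reset → x⁺ = (3.9901, -4.2639), jump to mode 0
Mode 0: flow for 0.8427 to horizon, guard not reached → x = (1.7544, -7.5292)

1 1.5533 2->1
2 2.5385 1->0
final: 0 1.7544 -7.5292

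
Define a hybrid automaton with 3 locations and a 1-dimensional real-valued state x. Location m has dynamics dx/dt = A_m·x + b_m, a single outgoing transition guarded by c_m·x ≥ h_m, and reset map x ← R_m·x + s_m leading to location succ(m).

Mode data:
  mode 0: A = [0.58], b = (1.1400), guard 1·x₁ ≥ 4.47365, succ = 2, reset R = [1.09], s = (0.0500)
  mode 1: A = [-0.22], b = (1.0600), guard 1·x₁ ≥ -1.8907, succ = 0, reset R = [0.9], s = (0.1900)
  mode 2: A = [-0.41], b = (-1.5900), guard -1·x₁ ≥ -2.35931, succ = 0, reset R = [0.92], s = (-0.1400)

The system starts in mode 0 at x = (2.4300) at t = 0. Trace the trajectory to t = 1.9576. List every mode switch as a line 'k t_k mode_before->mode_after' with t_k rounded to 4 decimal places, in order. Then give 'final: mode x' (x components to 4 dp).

Mode 0: guard c·x = 4.4737 hit at Δt = 0.6583 (t = 0.6583), x⁻ = (4.4736) → reset → x⁺ = (4.9263), jump to mode 2
Mode 2: guard c·x = -2.3593 hit at Δt = 0.8407 (t = 1.4990), x⁻ = (2.3593) → reset → x⁺ = (2.0306), jump to mode 0
Mode 0: flow for 0.4586 to horizon, guard not reached → x = (3.2483)

1 0.6583 0->2
2 1.4990 2->0
final: 0 3.2483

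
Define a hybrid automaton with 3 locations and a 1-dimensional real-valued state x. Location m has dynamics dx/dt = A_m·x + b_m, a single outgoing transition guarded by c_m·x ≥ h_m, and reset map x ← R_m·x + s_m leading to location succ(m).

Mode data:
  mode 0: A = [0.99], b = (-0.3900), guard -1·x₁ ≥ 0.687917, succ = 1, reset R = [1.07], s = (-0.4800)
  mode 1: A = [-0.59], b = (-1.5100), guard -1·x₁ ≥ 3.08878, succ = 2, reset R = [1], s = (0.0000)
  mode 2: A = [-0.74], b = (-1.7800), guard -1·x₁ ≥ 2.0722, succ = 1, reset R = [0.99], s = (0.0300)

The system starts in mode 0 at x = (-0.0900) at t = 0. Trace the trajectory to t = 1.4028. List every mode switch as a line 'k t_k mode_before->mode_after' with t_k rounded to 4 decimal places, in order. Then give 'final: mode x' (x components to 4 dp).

Mode 0: guard c·x = 0.6879 hit at Δt = 0.8126 (t = 0.8126), x⁻ = (-0.6879) → reset → x⁺ = (-1.2161), jump to mode 1
Mode 1: flow for 0.5902 to horizon, guard not reached → x = (-1.6111)

1 0.8126 0->1
final: 1 -1.6111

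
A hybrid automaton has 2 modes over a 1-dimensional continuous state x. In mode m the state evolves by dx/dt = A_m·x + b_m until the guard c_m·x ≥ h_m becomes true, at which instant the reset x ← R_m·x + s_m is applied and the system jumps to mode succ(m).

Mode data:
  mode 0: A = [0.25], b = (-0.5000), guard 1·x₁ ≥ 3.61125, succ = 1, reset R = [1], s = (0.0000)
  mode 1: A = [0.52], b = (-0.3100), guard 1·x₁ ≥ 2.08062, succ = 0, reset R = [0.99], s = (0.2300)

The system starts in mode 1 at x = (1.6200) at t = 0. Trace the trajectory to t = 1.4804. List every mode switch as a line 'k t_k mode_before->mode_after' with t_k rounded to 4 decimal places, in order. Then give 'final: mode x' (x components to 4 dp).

1 0.7144 1->0
final: 0 2.3510

Mode 1: guard c·x = 2.0806 hit at Δt = 0.7144 (t = 0.7144), x⁻ = (2.0806) → reset → x⁺ = (2.2898), jump to mode 0
Mode 0: flow for 0.7660 to horizon, guard not reached → x = (2.3510)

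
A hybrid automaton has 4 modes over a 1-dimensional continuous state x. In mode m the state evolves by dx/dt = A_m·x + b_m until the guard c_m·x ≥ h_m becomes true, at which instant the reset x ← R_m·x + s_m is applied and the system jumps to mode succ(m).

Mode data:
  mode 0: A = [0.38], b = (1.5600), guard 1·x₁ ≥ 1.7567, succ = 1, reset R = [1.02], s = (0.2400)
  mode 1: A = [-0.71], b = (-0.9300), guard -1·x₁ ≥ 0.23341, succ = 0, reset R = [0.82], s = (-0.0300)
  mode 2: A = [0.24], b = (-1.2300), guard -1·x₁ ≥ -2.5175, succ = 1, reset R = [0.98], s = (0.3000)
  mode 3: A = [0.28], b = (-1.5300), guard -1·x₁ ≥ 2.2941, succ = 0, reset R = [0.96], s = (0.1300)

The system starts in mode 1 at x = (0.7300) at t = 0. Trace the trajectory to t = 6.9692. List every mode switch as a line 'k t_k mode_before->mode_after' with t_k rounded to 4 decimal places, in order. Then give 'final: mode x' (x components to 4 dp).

Mode 1: guard c·x = 0.2334 hit at Δt = 0.9003 (t = 0.9003), x⁻ = (-0.2334) → reset → x⁺ = (-0.2214), jump to mode 0
Mode 0: guard c·x = 1.7567 hit at Δt = 1.0833 (t = 1.9836), x⁻ = (1.7567) → reset → x⁺ = (2.0318), jump to mode 1
Mode 1: guard c·x = 0.2334 hit at Δt = 1.5955 (t = 3.5791), x⁻ = (-0.2334) → reset → x⁺ = (-0.2214), jump to mode 0
Mode 0: guard c·x = 1.7567 hit at Δt = 1.0833 (t = 4.6624), x⁻ = (1.7567) → reset → x⁺ = (2.0318), jump to mode 1
Mode 1: guard c·x = 0.2334 hit at Δt = 1.5955 (t = 6.2579), x⁻ = (-0.2334) → reset → x⁺ = (-0.2214), jump to mode 0
Mode 0: flow for 0.7113 to horizon, guard not reached → x = (0.9839)

1 0.9003 1->0
2 1.9836 0->1
3 3.5791 1->0
4 4.6624 0->1
5 6.2579 1->0
final: 0 0.9839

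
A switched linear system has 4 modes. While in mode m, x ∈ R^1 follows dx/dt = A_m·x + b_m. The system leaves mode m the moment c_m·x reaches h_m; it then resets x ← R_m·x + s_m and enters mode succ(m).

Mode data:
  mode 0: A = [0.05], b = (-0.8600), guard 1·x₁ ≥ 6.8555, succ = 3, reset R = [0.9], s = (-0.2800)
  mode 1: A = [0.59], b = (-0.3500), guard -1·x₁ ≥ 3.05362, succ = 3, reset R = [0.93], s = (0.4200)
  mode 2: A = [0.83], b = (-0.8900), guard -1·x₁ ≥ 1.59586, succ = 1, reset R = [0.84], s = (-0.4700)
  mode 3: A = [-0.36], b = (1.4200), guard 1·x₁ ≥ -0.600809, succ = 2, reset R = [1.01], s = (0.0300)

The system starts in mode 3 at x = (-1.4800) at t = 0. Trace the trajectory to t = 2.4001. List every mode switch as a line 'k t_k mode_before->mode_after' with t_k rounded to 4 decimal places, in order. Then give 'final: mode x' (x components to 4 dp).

Mode 3: guard c·x = -0.6008 hit at Δt = 0.4912 (t = 0.4912), x⁻ = (-0.6008) → reset → x⁺ = (-0.5768), jump to mode 2
Mode 2: guard c·x = 1.5959 hit at Δt = 0.5797 (t = 1.0709), x⁻ = (-1.5959) → reset → x⁺ = (-1.8105), jump to mode 1
Mode 1: guard c·x = 3.0536 hit at Δt = 0.7065 (t = 1.7774), x⁻ = (-3.0536) → reset → x⁺ = (-2.4199), jump to mode 3
Mode 3: flow for 0.6227 to horizon, guard not reached → x = (-1.1418)

1 0.4912 3->2
2 1.0709 2->1
3 1.7774 1->3
final: 3 -1.1418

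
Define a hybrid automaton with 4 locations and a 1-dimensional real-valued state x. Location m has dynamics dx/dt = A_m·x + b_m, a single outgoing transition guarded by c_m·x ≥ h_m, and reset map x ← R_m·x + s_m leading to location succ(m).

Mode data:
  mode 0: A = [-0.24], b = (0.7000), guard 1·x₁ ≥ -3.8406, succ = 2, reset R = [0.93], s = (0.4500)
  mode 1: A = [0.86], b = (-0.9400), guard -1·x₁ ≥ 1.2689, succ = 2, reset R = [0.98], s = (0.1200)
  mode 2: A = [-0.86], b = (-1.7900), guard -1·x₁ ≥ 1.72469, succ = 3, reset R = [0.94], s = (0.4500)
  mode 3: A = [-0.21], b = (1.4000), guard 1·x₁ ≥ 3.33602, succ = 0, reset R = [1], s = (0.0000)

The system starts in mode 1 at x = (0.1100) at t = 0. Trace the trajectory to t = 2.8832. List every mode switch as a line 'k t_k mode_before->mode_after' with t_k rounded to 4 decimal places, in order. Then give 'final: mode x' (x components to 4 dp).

Mode 1: guard c·x = 1.2689 hit at Δt = 1.0193 (t = 1.0193), x⁻ = (-1.2689) → reset → x⁺ = (-1.1235), jump to mode 2
Mode 2: guard c·x = 1.7247 hit at Δt = 1.1486 (t = 2.1679), x⁻ = (-1.7247) → reset → x⁺ = (-1.1712), jump to mode 3
Mode 3: flow for 0.7153 to horizon, guard not reached → x = (-0.0780)

1 1.0193 1->2
2 2.1679 2->3
final: 3 -0.0780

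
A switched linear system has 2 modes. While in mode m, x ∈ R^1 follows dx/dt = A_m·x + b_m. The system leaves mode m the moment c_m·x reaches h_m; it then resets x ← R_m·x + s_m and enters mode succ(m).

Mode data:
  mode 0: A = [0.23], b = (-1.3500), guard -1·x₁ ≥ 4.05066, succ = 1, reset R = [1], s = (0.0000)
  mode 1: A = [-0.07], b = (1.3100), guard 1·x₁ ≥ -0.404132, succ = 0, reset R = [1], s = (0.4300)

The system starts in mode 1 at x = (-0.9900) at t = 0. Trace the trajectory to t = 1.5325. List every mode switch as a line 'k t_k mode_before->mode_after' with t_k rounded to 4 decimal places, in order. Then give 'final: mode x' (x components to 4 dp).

1 0.4312 1->0
final: 0 -1.6587

Mode 1: guard c·x = -0.4041 hit at Δt = 0.4312 (t = 0.4312), x⁻ = (-0.4041) → reset → x⁺ = (0.0259), jump to mode 0
Mode 0: flow for 1.1013 to horizon, guard not reached → x = (-1.6587)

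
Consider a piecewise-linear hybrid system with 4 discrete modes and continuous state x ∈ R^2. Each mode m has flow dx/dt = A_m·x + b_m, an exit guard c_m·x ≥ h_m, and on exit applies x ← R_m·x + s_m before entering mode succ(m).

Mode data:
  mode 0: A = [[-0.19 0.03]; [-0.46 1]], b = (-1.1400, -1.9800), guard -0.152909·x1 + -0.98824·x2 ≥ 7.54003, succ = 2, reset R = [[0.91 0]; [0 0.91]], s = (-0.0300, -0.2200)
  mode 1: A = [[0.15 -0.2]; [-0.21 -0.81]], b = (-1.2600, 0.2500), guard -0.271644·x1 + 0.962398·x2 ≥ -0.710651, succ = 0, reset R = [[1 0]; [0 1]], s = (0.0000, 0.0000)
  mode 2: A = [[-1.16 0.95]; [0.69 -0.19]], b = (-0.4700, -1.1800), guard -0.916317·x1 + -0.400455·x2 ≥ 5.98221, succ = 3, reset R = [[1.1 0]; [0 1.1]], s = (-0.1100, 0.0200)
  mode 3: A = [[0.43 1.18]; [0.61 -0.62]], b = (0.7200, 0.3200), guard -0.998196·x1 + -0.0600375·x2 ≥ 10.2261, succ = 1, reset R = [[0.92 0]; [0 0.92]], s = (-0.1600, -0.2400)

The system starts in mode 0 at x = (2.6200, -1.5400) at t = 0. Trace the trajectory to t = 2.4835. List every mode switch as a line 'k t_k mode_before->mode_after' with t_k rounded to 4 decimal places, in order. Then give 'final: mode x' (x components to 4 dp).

1 0.8808 0->2
2 1.5754 2->3
3 2.1136 3->1
final: 1 -9.6874 -4.8255

Mode 0: guard c·x = 7.5400 hit at Δt = 0.8808 (t = 0.8808), x⁻ = (1.1857, -7.8132) → reset → x⁺ = (1.0490, -7.3300), jump to mode 2
Mode 2: guard c·x = 5.9822 hit at Δt = 0.6946 (t = 1.5754), x⁻ = (-3.1242, -7.7897) → reset → x⁺ = (-3.5466, -8.5487), jump to mode 3
Mode 3: guard c·x = 10.2261 hit at Δt = 0.5382 (t = 2.1136), x⁻ = (-9.7718, -7.8605) → reset → x⁺ = (-9.1501, -7.4716), jump to mode 1
Mode 1: flow for 0.3699 to horizon, guard not reached → x = (-9.6874, -4.8255)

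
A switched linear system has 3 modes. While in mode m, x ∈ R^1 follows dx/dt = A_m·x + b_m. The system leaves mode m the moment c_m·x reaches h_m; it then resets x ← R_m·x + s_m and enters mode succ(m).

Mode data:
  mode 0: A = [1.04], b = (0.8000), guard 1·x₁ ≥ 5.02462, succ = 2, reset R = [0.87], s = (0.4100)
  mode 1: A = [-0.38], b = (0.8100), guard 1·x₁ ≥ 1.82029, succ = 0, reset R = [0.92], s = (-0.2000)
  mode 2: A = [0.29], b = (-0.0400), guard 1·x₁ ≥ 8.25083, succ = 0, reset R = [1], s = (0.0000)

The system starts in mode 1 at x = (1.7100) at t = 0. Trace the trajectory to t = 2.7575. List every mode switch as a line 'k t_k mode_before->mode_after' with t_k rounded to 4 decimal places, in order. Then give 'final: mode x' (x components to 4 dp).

1 0.7981 1->0
2 1.7102 0->2
final: 2 6.4293

Mode 1: guard c·x = 1.8203 hit at Δt = 0.7981 (t = 0.7981), x⁻ = (1.8203) → reset → x⁺ = (1.4747), jump to mode 0
Mode 0: guard c·x = 5.0246 hit at Δt = 0.9121 (t = 1.7102), x⁻ = (5.0246) → reset → x⁺ = (4.7814), jump to mode 2
Mode 2: flow for 1.0473 to horizon, guard not reached → x = (6.4293)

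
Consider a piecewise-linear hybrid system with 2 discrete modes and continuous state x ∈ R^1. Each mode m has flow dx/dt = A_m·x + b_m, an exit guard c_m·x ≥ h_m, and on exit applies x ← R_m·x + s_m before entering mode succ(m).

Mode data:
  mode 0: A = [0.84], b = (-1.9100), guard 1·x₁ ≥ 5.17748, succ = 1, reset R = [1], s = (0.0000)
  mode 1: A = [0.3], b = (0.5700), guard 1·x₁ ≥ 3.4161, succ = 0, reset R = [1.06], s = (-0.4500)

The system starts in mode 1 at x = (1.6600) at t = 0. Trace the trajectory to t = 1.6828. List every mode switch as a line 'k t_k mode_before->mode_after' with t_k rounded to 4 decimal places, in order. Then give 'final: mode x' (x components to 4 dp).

Mode 1: guard c·x = 3.4161 hit at Δt = 1.3366 (t = 1.3366), x⁻ = (3.4161) → reset → x⁺ = (3.1711), jump to mode 0
Mode 0: flow for 0.3462 to horizon, guard not reached → x = (3.4739)

1 1.3366 1->0
final: 0 3.4739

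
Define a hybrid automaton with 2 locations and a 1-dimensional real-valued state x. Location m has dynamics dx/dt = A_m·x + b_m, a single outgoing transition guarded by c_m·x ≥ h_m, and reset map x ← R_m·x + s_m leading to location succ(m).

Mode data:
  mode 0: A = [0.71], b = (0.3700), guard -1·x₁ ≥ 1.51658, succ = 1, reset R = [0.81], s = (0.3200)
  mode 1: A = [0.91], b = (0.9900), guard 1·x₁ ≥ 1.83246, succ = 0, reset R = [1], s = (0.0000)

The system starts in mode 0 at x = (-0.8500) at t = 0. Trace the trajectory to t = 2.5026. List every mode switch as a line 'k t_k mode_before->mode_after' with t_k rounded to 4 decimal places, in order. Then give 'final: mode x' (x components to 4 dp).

1 1.5599 0->1
final: 1 -0.6647

Mode 0: guard c·x = 1.5166 hit at Δt = 1.5599 (t = 1.5599), x⁻ = (-1.5166) → reset → x⁺ = (-0.9084), jump to mode 1
Mode 1: flow for 0.9427 to horizon, guard not reached → x = (-0.6647)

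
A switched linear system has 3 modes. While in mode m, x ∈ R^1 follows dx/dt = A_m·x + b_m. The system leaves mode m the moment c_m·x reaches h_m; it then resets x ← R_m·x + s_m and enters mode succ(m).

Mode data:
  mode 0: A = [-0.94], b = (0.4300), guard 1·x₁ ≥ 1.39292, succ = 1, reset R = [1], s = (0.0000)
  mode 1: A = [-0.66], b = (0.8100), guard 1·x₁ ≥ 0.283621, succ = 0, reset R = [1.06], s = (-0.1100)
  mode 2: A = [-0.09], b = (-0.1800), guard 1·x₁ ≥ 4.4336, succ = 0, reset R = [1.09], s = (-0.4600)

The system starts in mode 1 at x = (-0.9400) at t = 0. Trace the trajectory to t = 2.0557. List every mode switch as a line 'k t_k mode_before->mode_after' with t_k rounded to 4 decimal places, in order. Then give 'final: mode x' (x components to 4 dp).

Mode 1: guard c·x = 0.2836 hit at Δt = 1.2598 (t = 1.2598), x⁻ = (0.2836) → reset → x⁺ = (0.1906), jump to mode 0
Mode 0: flow for 0.7959 to horizon, guard not reached → x = (0.3312)

1 1.2598 1->0
final: 0 0.3312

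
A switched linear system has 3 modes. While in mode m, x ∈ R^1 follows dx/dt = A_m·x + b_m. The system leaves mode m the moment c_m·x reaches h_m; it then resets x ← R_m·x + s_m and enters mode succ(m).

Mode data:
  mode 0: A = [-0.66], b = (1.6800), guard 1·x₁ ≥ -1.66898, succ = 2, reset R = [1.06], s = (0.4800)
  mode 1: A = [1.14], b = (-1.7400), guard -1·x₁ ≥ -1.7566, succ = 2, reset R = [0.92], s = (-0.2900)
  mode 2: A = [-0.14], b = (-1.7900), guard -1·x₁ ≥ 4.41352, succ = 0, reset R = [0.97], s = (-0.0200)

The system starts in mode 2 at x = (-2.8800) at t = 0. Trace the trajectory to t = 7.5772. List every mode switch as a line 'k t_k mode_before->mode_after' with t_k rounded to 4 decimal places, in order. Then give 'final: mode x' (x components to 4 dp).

1 1.2014 2->0
2 1.9366 0->2
3 4.2018 2->0
4 4.9370 0->2
5 7.2023 2->0
final: 0 -2.8004

Mode 2: guard c·x = 4.4135 hit at Δt = 1.2014 (t = 1.2014), x⁻ = (-4.4135) → reset → x⁺ = (-4.3011), jump to mode 0
Mode 0: guard c·x = -1.6690 hit at Δt = 0.7352 (t = 1.9366), x⁻ = (-1.6690) → reset → x⁺ = (-1.2891), jump to mode 2
Mode 2: guard c·x = 4.4135 hit at Δt = 2.2652 (t = 4.2018), x⁻ = (-4.4135) → reset → x⁺ = (-4.3011), jump to mode 0
Mode 0: guard c·x = -1.6690 hit at Δt = 0.7352 (t = 4.9370), x⁻ = (-1.6690) → reset → x⁺ = (-1.2891), jump to mode 2
Mode 2: guard c·x = 4.4135 hit at Δt = 2.2652 (t = 7.2023), x⁻ = (-4.4135) → reset → x⁺ = (-4.3011), jump to mode 0
Mode 0: flow for 0.3749 to horizon, guard not reached → x = (-2.8004)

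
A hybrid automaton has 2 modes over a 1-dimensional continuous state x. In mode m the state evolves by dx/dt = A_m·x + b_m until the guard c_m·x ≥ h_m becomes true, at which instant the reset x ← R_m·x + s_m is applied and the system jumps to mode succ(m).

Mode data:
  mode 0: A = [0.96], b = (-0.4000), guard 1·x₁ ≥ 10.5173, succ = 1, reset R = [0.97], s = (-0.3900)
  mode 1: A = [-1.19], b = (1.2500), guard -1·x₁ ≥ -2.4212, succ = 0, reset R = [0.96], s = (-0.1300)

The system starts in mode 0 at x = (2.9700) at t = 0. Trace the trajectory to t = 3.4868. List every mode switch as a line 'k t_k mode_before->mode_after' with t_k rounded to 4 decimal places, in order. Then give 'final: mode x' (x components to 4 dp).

1 1.4325 0->1
2 2.9913 1->0
final: 0 3.2772

Mode 0: guard c·x = 10.5173 hit at Δt = 1.4325 (t = 1.4325), x⁻ = (10.5173) → reset → x⁺ = (9.8118), jump to mode 1
Mode 1: guard c·x = -2.4212 hit at Δt = 1.5588 (t = 2.9913), x⁻ = (2.4212) → reset → x⁺ = (2.1944), jump to mode 0
Mode 0: flow for 0.4955 to horizon, guard not reached → x = (3.2772)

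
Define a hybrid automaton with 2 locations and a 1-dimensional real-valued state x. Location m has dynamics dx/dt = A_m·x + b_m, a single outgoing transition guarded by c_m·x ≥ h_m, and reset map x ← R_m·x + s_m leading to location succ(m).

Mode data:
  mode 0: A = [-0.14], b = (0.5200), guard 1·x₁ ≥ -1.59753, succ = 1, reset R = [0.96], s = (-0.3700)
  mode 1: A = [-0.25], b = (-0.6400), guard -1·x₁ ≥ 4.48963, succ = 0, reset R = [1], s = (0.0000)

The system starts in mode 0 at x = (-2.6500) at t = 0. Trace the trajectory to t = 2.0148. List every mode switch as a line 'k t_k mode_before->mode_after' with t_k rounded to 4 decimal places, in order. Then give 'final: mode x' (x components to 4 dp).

Mode 0: guard c·x = -1.5975 hit at Δt = 1.2912 (t = 1.2912), x⁻ = (-1.5975) → reset → x⁺ = (-1.9036), jump to mode 1
Mode 1: flow for 0.7236 to horizon, guard not reached → x = (-2.0122)

1 1.2912 0->1
final: 1 -2.0122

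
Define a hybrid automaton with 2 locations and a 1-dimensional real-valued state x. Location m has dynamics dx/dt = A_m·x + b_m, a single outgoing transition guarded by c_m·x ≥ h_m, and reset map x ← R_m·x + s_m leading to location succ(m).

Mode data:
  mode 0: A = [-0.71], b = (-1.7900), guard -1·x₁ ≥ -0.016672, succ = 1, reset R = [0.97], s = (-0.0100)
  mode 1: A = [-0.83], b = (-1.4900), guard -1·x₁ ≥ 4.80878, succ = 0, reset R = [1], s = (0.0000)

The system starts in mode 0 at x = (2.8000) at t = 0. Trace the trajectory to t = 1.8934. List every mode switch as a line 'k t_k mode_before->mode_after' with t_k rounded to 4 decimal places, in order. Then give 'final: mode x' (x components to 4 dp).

1 1.0428 0->1
final: 1 -0.9060

Mode 0: guard c·x = -0.0167 hit at Δt = 1.0428 (t = 1.0428), x⁻ = (0.0167) → reset → x⁺ = (0.0062), jump to mode 1
Mode 1: flow for 0.8506 to horizon, guard not reached → x = (-0.9060)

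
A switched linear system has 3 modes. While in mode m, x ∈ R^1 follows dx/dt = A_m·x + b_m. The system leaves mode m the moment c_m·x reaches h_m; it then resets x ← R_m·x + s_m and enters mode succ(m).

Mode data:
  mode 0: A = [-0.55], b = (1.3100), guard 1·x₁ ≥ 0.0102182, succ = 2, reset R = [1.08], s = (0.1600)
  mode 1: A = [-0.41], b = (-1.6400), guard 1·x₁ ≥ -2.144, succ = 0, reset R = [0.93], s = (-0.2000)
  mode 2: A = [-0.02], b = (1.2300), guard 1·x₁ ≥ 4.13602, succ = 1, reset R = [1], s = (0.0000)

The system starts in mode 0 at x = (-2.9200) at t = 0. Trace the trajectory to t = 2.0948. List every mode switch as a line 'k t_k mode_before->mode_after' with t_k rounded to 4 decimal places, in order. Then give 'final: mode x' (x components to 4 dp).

1 1.4627 0->2
final: 2 0.9415

Mode 0: guard c·x = 0.0102 hit at Δt = 1.4627 (t = 1.4627), x⁻ = (0.0102) → reset → x⁺ = (0.1710), jump to mode 2
Mode 2: flow for 0.6321 to horizon, guard not reached → x = (0.9415)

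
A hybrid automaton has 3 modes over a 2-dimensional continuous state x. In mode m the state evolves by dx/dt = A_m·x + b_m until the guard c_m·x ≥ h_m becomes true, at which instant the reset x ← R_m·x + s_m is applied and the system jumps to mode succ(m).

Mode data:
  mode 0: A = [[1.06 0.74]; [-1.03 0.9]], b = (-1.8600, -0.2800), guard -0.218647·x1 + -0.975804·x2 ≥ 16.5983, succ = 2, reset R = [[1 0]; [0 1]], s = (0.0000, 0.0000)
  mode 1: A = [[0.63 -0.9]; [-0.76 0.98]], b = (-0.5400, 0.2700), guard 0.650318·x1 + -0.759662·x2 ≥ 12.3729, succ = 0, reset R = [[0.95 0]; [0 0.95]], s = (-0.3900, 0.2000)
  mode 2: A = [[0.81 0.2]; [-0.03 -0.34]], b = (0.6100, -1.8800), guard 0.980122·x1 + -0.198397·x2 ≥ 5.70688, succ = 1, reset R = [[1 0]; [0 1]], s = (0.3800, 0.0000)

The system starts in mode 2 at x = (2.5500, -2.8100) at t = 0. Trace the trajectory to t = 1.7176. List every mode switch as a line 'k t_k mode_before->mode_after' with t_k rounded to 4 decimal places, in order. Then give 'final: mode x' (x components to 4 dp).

Mode 2: guard c·x = 5.7069 hit at Δt = 0.8620 (t = 0.8620), x⁻ = (5.0970, -3.5849) → reset → x⁺ = (5.4770, -3.5849), jump to mode 1
Mode 1: guard c·x = 12.3729 hit at Δt = 0.4332 (t = 1.2952), x⁻ = (9.4078, -8.2338) → reset → x⁺ = (8.5474, -7.6221), jump to mode 0
Mode 0: flow for 0.4224 to horizon, guard not reached → x = (7.9809, -15.7976)

1 0.8620 2->1
2 1.2952 1->0
final: 0 7.9809 -15.7976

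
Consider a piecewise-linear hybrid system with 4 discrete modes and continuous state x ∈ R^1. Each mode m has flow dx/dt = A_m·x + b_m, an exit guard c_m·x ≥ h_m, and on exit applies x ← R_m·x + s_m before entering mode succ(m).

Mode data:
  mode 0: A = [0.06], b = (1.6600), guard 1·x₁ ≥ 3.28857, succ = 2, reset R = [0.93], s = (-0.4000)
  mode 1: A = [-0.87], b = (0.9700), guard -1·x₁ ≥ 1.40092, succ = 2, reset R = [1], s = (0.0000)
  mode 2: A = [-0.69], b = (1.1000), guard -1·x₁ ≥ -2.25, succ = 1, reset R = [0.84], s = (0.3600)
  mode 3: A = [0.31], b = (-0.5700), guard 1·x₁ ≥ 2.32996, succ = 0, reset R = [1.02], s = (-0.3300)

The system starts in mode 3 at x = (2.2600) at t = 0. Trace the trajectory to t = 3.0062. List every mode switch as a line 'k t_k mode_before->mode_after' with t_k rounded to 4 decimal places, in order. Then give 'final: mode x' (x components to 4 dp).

Mode 3: guard c·x = 2.3300 hit at Δt = 0.4956 (t = 0.4956), x⁻ = (2.3300) → reset → x⁺ = (2.0466), jump to mode 0
Mode 0: guard c·x = 3.2886 hit at Δt = 0.6825 (t = 1.1781), x⁻ = (3.2886) → reset → x⁺ = (2.6584), jump to mode 2
Mode 2: guard c·x = -2.2500 hit at Δt = 0.7016 (t = 1.8797), x⁻ = (2.2500) → reset → x⁺ = (2.2500), jump to mode 1
Mode 1: flow for 1.1265 to horizon, guard not reached → x = (1.5409)

1 0.4956 3->0
2 1.1781 0->2
3 1.8797 2->1
final: 1 1.5409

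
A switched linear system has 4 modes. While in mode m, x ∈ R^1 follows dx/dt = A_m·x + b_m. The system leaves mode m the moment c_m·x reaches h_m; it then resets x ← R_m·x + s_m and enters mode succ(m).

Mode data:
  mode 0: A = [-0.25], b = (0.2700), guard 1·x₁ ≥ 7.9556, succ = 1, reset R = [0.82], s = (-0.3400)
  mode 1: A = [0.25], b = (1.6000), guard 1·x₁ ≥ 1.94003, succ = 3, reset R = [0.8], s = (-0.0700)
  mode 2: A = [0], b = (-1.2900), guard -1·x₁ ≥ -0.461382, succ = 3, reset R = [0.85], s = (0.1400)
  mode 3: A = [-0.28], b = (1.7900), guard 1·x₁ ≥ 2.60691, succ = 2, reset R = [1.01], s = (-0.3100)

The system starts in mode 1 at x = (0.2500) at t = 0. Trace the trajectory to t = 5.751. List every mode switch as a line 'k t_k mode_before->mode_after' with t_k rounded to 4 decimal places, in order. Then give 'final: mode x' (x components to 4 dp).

1 0.9058 1->3
2 1.8349 3->2
3 3.2780 2->3
4 4.8386 3->2
final: 2 1.1460

Mode 1: guard c·x = 1.9400 hit at Δt = 0.9058 (t = 0.9058), x⁻ = (1.9400) → reset → x⁺ = (1.4820), jump to mode 3
Mode 3: guard c·x = 2.6069 hit at Δt = 0.9291 (t = 1.8349), x⁻ = (2.6069) → reset → x⁺ = (2.3230), jump to mode 2
Mode 2: guard c·x = -0.4614 hit at Δt = 1.4431 (t = 3.2780), x⁻ = (0.4614) → reset → x⁺ = (0.5322), jump to mode 3
Mode 3: guard c·x = 2.6069 hit at Δt = 1.5606 (t = 4.8386), x⁻ = (2.6069) → reset → x⁺ = (2.3230), jump to mode 2
Mode 2: flow for 0.9124 to horizon, guard not reached → x = (1.1460)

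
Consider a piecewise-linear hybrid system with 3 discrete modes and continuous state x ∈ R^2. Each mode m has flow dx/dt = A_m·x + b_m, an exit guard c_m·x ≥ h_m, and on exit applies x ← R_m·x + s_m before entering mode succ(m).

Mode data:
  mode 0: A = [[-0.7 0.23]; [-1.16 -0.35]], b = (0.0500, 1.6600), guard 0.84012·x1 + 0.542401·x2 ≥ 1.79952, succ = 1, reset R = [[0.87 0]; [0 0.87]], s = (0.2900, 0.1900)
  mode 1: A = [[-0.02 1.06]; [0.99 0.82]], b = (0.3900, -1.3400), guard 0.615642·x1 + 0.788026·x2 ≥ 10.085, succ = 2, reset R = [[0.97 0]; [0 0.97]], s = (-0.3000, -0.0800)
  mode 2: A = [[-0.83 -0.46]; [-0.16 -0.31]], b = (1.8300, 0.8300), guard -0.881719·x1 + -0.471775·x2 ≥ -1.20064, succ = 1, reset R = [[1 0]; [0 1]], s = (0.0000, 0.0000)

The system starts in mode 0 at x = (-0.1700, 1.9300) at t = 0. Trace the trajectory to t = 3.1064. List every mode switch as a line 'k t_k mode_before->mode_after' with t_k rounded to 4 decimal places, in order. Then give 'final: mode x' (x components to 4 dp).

1 1.1506 0->1
2 2.2275 1->2
final: 2 1.8991 6.1118

Mode 0: guard c·x = 1.7995 hit at Δt = 1.1506 (t = 1.1506), x⁻ = (0.4080, 2.6858) → reset → x⁺ = (0.6449, 2.5266), jump to mode 1
Mode 1: guard c·x = 10.0850 hit at Δt = 1.0769 (t = 2.2275), x⁻ = (6.0692, 8.0563) → reset → x⁺ = (5.5871, 7.7346), jump to mode 2
Mode 2: flow for 0.8789 to horizon, guard not reached → x = (1.8991, 6.1118)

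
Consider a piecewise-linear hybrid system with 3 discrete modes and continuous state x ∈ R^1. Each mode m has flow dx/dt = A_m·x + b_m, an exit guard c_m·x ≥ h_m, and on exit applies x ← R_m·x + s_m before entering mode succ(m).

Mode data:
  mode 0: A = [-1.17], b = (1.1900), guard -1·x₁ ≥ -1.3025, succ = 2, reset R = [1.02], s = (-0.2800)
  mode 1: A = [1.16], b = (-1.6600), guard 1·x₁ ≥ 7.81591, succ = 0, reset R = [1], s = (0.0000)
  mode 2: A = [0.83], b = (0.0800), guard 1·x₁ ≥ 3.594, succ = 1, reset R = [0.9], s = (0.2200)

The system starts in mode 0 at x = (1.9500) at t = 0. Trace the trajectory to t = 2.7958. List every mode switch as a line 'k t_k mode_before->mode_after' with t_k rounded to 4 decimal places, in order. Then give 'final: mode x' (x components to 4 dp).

Mode 0: guard c·x = -1.3025 hit at Δt = 1.0123 (t = 1.0123), x⁻ = (1.3025) → reset → x⁺ = (1.0486), jump to mode 2
Mode 2: guard c·x = 3.5940 hit at Δt = 1.4101 (t = 2.4224), x⁻ = (3.5940) → reset → x⁺ = (3.4546), jump to mode 1
Mode 1: flow for 0.3734 to horizon, guard not reached → x = (4.5516)

1 1.0123 0->2
2 2.4224 2->1
final: 1 4.5516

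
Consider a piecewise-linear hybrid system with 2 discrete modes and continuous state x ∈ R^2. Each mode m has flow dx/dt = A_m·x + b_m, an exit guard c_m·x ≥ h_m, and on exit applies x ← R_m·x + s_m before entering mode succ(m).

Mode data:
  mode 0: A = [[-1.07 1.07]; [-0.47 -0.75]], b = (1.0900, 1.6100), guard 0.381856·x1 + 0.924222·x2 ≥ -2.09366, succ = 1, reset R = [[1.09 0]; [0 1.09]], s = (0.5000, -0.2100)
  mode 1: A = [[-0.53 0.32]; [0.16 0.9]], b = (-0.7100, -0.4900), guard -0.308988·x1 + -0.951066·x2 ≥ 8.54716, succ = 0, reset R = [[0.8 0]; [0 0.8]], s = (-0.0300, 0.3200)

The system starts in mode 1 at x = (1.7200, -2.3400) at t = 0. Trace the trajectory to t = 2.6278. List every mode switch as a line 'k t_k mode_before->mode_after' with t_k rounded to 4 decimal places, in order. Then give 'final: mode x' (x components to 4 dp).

Mode 1: guard c·x = 8.5472 hit at Δt = 1.2999 (t = 1.2999), x⁻ = (-1.3518, -8.5477) → reset → x⁺ = (-1.1115, -6.5182), jump to mode 0
Mode 0: guard c·x = -2.0937 hit at Δt = 0.9424 (t = 2.2423), x⁻ = (-1.8680, -1.4935) → reset → x⁺ = (-1.5362, -1.8379), jump to mode 1
Mode 1: flow for 0.3855 to horizon, guard not reached → x = (-1.7652, -2.9467)

1 1.2999 1->0
2 2.2423 0->1
final: 1 -1.7652 -2.9467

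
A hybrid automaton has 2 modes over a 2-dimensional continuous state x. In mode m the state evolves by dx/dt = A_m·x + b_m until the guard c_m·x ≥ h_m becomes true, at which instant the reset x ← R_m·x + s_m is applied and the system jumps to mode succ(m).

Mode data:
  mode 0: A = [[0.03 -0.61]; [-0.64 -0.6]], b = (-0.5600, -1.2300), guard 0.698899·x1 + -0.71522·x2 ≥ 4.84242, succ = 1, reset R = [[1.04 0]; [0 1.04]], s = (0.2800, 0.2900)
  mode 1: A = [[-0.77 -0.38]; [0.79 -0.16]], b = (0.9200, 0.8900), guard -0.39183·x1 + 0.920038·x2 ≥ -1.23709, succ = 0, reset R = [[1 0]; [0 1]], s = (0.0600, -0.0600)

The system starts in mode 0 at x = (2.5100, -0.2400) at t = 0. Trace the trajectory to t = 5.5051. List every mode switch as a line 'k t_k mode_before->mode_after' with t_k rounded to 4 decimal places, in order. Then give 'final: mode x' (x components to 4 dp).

1 1.5963 0->1
2 2.3715 1->0
3 3.6346 0->1
4 4.3428 1->0
final: 0 3.8786 -2.8925

Mode 0: guard c·x = 4.8424 hit at Δt = 1.5963 (t = 1.5963), x⁻ = (3.5920, -3.2605) → reset → x⁺ = (4.0157, -3.1009), jump to mode 1
Mode 1: guard c·x = -1.2371 hit at Δt = 0.7752 (t = 2.3715), x⁻ = (3.0455, -0.0476) → reset → x⁺ = (3.1055, -0.1076), jump to mode 0
Mode 0: guard c·x = 4.8424 hit at Δt = 1.2631 (t = 3.6346), x⁻ = (3.8310, -3.0269) → reset → x⁺ = (4.2643, -2.8580), jump to mode 1
Mode 1: guard c·x = -1.2371 hit at Δt = 0.7082 (t = 4.3428), x⁻ = (3.2247, 0.0287) → reset → x⁺ = (3.2847, -0.0313), jump to mode 0
Mode 0: flow for 1.1623 to horizon, guard not reached → x = (3.8786, -2.8925)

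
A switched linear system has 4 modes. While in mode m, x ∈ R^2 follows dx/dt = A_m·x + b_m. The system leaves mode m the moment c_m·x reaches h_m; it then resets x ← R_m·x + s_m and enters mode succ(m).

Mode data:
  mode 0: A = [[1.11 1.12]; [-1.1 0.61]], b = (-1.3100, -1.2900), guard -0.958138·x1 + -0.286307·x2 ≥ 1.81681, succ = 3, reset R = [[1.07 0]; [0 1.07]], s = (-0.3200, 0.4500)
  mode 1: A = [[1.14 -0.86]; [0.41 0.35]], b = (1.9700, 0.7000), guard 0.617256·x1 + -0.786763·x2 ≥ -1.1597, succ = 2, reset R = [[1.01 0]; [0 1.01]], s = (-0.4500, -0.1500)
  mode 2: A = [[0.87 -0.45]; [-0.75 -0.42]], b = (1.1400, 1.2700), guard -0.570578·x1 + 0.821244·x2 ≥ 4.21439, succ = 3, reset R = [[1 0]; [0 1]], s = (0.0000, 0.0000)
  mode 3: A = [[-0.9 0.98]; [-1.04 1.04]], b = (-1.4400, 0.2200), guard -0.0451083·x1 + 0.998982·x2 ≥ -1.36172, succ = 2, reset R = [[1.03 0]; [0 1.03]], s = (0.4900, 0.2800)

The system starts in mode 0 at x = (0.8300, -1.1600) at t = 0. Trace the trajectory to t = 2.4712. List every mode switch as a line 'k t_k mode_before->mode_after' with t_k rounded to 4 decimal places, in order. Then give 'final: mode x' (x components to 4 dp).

1 0.5686 0->3
2 1.8536 3->2
final: 2 -3.6851 0.9929

Mode 0: guard c·x = 1.8168 hit at Δt = 0.5686 (t = 0.5686), x⁻ = (-1.1243, -2.5830) → reset → x⁺ = (-1.5231, -2.3138), jump to mode 3
Mode 3: guard c·x = -1.3617 hit at Δt = 1.2850 (t = 1.8536), x⁻ = (-3.1423, -1.5050) → reset → x⁺ = (-2.7466, -1.2701), jump to mode 2
Mode 2: flow for 0.6176 to horizon, guard not reached → x = (-3.6851, 0.9929)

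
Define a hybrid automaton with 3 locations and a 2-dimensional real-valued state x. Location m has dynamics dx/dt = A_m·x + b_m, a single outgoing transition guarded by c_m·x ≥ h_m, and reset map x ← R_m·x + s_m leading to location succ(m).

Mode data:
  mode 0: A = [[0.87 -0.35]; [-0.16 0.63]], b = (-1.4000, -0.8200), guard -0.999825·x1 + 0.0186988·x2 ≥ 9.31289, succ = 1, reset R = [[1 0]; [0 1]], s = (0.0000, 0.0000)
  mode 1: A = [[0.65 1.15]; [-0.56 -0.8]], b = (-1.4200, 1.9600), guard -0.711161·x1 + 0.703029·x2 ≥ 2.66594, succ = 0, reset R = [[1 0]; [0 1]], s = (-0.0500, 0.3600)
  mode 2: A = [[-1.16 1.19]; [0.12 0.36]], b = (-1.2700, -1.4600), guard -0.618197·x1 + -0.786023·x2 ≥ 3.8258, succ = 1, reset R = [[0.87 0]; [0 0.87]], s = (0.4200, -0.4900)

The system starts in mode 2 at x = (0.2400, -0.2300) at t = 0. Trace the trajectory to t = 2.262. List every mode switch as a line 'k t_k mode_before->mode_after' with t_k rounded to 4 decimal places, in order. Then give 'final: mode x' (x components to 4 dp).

1 1.3342 2->1
2 1.8336 1->0
final: 0 -7.0399 -0.2657

Mode 2: guard c·x = 3.8258 hit at Δt = 1.3342 (t = 1.3342), x⁻ = (-2.3052, -3.0543) → reset → x⁺ = (-1.5855, -3.1472), jump to mode 1
Mode 1: guard c·x = 2.6659 hit at Δt = 0.4994 (t = 1.8336), x⁻ = (-4.3315, -0.5896) → reset → x⁺ = (-4.3815, -0.2296), jump to mode 0
Mode 0: flow for 0.4284 to horizon, guard not reached → x = (-7.0399, -0.2657)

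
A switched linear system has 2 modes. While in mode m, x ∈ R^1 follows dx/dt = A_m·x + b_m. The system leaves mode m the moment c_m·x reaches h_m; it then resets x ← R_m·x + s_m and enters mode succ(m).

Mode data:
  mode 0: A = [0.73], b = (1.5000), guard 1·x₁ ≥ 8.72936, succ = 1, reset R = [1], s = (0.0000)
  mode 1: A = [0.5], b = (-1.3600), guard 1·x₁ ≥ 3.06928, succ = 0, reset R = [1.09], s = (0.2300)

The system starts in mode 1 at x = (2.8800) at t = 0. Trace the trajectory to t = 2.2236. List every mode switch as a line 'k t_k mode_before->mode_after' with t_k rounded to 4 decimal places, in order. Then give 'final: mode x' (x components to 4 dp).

1 1.5614 1->0
final: 0 7.0752

Mode 1: guard c·x = 3.0693 hit at Δt = 1.5614 (t = 1.5614), x⁻ = (3.0693) → reset → x⁺ = (3.5755), jump to mode 0
Mode 0: flow for 0.6622 to horizon, guard not reached → x = (7.0752)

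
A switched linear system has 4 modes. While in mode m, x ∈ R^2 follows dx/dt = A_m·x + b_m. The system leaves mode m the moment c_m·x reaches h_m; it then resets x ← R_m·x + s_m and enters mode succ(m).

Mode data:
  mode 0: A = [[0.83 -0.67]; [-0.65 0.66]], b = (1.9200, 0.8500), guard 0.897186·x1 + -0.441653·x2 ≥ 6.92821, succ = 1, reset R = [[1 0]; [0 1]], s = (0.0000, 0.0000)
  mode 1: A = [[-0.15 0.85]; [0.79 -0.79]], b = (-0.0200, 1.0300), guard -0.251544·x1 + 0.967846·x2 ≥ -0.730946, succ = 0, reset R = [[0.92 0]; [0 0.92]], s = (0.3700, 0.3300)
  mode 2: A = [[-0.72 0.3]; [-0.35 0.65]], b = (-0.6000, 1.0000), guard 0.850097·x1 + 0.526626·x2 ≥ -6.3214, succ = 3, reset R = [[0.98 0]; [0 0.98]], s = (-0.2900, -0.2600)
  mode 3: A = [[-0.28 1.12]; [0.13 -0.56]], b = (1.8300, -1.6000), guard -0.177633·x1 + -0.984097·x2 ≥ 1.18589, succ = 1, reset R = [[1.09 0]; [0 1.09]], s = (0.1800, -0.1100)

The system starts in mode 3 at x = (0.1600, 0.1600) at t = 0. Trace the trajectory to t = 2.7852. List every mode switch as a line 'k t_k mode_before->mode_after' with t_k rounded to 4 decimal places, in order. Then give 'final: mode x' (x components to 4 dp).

1 1.5122 3->1
2 1.9316 1->0
final: 0 5.5086 -1.4092

Mode 3: guard c·x = 1.1859 hit at Δt = 1.5122 (t = 1.5122), x⁻ = (1.2357, -1.4281) → reset → x⁺ = (1.5269, -1.6666), jump to mode 1
Mode 1: guard c·x = -0.7309 hit at Δt = 0.4194 (t = 1.9316), x⁻ = (1.0732, -0.4763) → reset → x⁺ = (1.3573, -0.1082), jump to mode 0
Mode 0: flow for 0.8536 to horizon, guard not reached → x = (5.5086, -1.4092)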